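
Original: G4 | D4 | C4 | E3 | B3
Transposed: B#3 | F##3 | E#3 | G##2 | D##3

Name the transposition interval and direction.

Take the first pair: G4 → B#3. G to B spans 6 letter names, so the interval is some kind of sixth.
B#3 to G4 is 7 semitones, which makes it a diminished sixth; the second version is lower, so the direction is down.
Checking another pair — B3 → D##3 — gives the same interval.

down a diminished sixth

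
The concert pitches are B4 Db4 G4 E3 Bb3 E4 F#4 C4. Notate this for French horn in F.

The French horn in F sounds a perfect fifth below written, so the written part must be a perfect fifth above concert — transpose each note up.
B4 gives F#5
Db4 gives Ab4
G4 gives D5
E3 gives B3
Bb3 gives F4
E4 gives B4
F#4 gives C#5
C4 gives G4

F#5 Ab4 D5 B3 F4 B4 C#5 G4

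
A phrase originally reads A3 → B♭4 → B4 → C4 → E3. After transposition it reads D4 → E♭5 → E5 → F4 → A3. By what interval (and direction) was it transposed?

up a perfect fourth

From A3 to D4 is 4 letter names — a fourth of some quality.
A3 to D4 is 5 semitones, which makes it a perfect fourth; the second version is higher, so the direction is up.
Checking another pair — E3 → A3 — gives the same interval.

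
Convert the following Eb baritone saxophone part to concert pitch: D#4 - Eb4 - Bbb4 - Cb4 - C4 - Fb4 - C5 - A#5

F#2 Gb2 Dbb3 Ebb2 Eb2 Abb2 Eb3 C#4

The Eb baritone saxophone sounds a major thirteenth below written, so transpose each written note down a major thirteenth.
D#4 -> F#2
Eb4 -> Gb2
Bbb4 -> Dbb3
Cb4 -> Ebb2
C4 -> Eb2
Fb4 -> Abb2
C5 -> Eb3
A#5 -> C#4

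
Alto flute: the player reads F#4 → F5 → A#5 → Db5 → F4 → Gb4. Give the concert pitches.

C#4 C5 E#5 Ab4 C4 Db4

Written C4 on the alto flute sounds as G3, a perfect fourth lower; apply that shift to every note.
F#4 gives C#4
F5 gives C5
A#5 gives E#5
Db5 gives Ab4
F4 gives C4
Gb4 gives Db4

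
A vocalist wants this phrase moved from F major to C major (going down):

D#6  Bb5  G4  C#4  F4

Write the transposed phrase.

F major to C major down is a perfect fourth, so every note moves down by that interval.
D#6 → A#5
Bb5 → F5
G4 → D4
C#4 → G#3
F4 → C4

A#5 F5 D4 G#3 C4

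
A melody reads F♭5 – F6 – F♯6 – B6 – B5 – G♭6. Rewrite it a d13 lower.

Fb5 becomes A3
F6 becomes A#4
F#6 becomes A##4
B6 becomes D##5
B5 becomes D##4
Gb6 becomes B4

A3 A#4 A##4 D##5 D##4 B4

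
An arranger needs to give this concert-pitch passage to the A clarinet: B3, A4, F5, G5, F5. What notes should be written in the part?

D4 C5 Ab5 Bb5 Ab5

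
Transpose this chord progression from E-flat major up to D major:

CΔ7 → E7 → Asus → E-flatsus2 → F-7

BΔ7 D#7 G#sus Dsus2 E-7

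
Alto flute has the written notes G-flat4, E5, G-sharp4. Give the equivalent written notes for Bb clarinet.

First find concert pitch: the alto flute sounds a perfect fourth below written, so G-flat4 E5 G-sharp4 sounds Db4 B4 D#4.
Then write for Bb clarinet: it sounds a major second below written, so the part must be a major second above concert.
Db4 → Eb4
B4 → C#5
D#4 → E#4

Eb4 C#5 E#4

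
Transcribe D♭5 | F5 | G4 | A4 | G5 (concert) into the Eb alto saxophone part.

Bb5 D6 E5 F#5 E6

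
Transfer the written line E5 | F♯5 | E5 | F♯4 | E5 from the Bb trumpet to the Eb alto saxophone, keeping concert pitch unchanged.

First find concert pitch: the Bb trumpet sounds a major second below written, so E5 F♯5 E5 F♯4 E5 sounds D5 E5 D5 E4 D5.
Then write for Eb alto saxophone: it sounds a major sixth below written, so the part must be a major sixth above concert.
D5 → B5
E5 → C#6
D5 → B5
E4 → C#5
D5 → B5

B5 C#6 B5 C#5 B5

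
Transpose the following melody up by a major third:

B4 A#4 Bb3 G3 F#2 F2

B4 to D#5
A#4 to C##5
Bb3 to D4
G3 to B3
F#2 to A#2
F2 to A2

D#5 C##5 D4 B3 A#2 A2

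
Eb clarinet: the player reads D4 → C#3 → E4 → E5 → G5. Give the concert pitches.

F4 E3 G4 G5 Bb5

Written C4 on the Eb clarinet sounds as Eb4, a minor third higher; apply that shift to every note.
D4 -> F4
C#3 -> E3
E4 -> G4
E5 -> G5
G5 -> Bb5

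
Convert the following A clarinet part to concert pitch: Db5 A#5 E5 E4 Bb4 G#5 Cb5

Bb4 F##5 C#5 C#4 G4 E#5 Ab4

Written C4 on the A clarinet sounds as A3, a minor third lower; apply that shift to every note.
Db5 -> Bb4
A#5 -> F##5
E5 -> C#5
E4 -> C#4
Bb4 -> G4
G#5 -> E#5
Cb5 -> Ab4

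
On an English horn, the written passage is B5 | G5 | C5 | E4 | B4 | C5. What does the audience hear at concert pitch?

Written C4 on the English horn sounds as F3, a perfect fifth lower; apply that shift to every note.
B5 gives E5
G5 gives C5
C5 gives F4
E4 gives A3
B4 gives E4
C5 gives F4

E5 C5 F4 A3 E4 F4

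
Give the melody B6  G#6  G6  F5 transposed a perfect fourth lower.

F#6 D#6 D6 C5

B6: a fourth down reaches F, and 5 semitones makes it F#6.
G#6 down a perfect fourth is D#6.
G6 down a perfect fourth is D6.
F5: a fourth down reaches C, and 5 semitones makes it C5.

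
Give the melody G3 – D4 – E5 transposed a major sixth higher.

G3 -> E4
D4 -> B4
E5 -> C#6

E4 B4 C#6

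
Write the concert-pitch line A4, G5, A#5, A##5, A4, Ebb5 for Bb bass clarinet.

Written C4 sounds as Bb2 on the Bb bass clarinet, so concert pitches are written a major ninth up.
A4 -> B5
G5 -> A6
A#5 -> B#6
A##5 -> B##6
A4 -> B5
Ebb5 -> Fb6

B5 A6 B#6 B##6 B5 Fb6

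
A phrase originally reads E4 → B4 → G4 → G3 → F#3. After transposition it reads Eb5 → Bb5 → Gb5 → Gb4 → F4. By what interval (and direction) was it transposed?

up a diminished octave

Take the first pair: E4 → Eb5. E to E spans 8 letter names, so the interval is some kind of octave.
E4 to Eb5 is 11 semitones, which makes it a diminished octave; the second version is higher, so the direction is up.
Checking another pair — F#3 → F4 — gives the same interval.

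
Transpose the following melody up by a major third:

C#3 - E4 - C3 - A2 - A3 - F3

E#3 G#4 E3 C#3 C#4 A3

C#3: a third up reaches E, and 4 semitones makes it E#3.
A major third up from E4 gives G#4.
C3: a third up reaches E, and 4 semitones makes it E3.
A2 up a major third is C#3.
A major third up from A3 gives C#4.
A major third up from F3 gives A3.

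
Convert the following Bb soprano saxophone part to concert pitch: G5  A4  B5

F5 G4 A5

Written C4 on the Bb soprano saxophone sounds as Bb3, a major second lower; apply that shift to every note.
G5 -> F5
A4 -> G4
B5 -> A5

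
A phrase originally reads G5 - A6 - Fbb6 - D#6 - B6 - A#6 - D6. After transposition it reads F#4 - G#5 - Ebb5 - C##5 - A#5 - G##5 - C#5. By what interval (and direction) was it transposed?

From G5 to F#4 is 9 letter names — a ninth of some quality.
F#4 to G5 is 13 semitones, which makes it a minor ninth; the second version is lower, so the direction is down.
Checking another pair — D6 → C#5 — gives the same interval.

down a minor ninth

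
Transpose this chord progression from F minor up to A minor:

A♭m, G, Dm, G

F minor up to A minor is a major third; each chord root moves by that interval while the quality stays the same.
A♭m: root A♭ up a major third → C, giving Cm.
G: root G up a major third → B, giving B.
Dm: root D up a major third → F#, giving F#m.
G: root G up a major third → B, giving B.

Cm B F#m B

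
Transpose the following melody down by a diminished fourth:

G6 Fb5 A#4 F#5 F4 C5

D#6 C5 E##4 C##5 C#4 G#4

G6 becomes D#6
Fb5 becomes C5
A#4 becomes E##4
F#5 becomes C##5
F4 becomes C#4
C5 becomes G#4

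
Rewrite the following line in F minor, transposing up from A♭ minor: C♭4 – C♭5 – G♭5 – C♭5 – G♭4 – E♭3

Ab4 Ab5 Eb6 Ab5 Eb5 C4

From A♭ up to F is a major sixth; apply that to each pitch.
Cb4 -> Ab4
Cb5 -> Ab5
Gb5 -> Eb6
Cb5 -> Ab5
Gb4 -> Eb5
Eb3 -> C4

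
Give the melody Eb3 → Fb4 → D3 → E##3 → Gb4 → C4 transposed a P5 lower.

A perfect fifth down from Eb3 gives Ab2.
Fb4: a fifth down reaches B, and 7 semitones makes it Bbb3.
D3: a fifth down reaches G, and 7 semitones makes it G2.
E##3 down a perfect fifth is A##2.
A perfect fifth down from Gb4 gives Cb4.
C4: a fifth down reaches F, and 7 semitones makes it F3.

Ab2 Bbb3 G2 A##2 Cb4 F3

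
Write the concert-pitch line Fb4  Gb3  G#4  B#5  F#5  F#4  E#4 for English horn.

Cb5 Db4 D#5 F##6 C#6 C#5 B#4

Written C4 sounds as F3 on the English horn, so concert pitches are written a perfect fifth up.
Fb4 → Cb5
Gb3 → Db4
G#4 → D#5
B#5 → F##6
F#5 → C#6
F#4 → C#5
E#4 → B#4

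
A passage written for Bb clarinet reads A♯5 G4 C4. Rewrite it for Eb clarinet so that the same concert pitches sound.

E#5 D4 G3

First find concert pitch: the Bb clarinet sounds a major second below written, so A♯5 G4 C4 sounds G#5 F4 Bb3.
Then write for Eb clarinet: it sounds a minor third above written, so the part must be a minor third below concert.
G#5 → E#5
F4 → D4
Bb3 → G3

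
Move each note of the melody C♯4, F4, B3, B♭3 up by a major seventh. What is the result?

B#4 E5 A#4 A4

C#4 up a major seventh is B#4.
A major seventh up from F4 gives E5.
B3: a seventh up reaches A, and 11 semitones makes it A#4.
A major seventh up from Bb3 gives A4.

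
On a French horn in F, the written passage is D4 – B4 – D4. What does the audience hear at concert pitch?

G3 E4 G3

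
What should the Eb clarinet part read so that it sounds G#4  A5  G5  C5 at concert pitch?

E#4 F#5 E5 A4

Written C4 sounds as Eb4 on the Eb clarinet, so concert pitches are written a minor third down.
G#4 to E#4
A5 to F#5
G5 to E5
C5 to A4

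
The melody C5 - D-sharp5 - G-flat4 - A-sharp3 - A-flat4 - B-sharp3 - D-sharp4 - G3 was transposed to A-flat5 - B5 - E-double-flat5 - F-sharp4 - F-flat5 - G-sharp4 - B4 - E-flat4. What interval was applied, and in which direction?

up a minor sixth

From C5 to Ab5 is 6 letter names — a sixth of some quality.
C5 to Ab5 is 8 semitones, which makes it a minor sixth; the second version is higher, so the direction is up.
Checking another pair — G3 → Eb4 — gives the same interval.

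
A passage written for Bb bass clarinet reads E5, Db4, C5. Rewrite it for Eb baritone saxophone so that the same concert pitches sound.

First find concert pitch: the Bb bass clarinet sounds a major ninth below written, so E5 Db4 C5 sounds D4 Cb3 Bb3.
Then write for Eb baritone saxophone: it sounds a major thirteenth below written, so the part must be a major thirteenth above concert.
D4 → B5
Cb3 → Ab4
Bb3 → G5

B5 Ab4 G5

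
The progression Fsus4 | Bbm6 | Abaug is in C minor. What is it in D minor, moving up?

Gsus4 Cm6 Bbaug

C minor up to D minor is a major second; each chord root moves by that interval while the quality stays the same.
Fsus4: root F up a major second → G, giving Gsus4.
Bbm6: root Bb up a major second → C, giving Cm6.
Abaug: root Ab up a major second → Bb, giving Bbaug.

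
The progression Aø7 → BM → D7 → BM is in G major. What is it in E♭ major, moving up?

Fø7 GM Bb7 GM

G major up to E♭ major is a minor sixth; each chord root moves by that interval while the quality stays the same.
Aø7: root A up a minor sixth → F, giving Fø7.
BM: root B up a minor sixth → G, giving GM.
D7: root D up a minor sixth → Bb, giving Bb7.
BM: root B up a minor sixth → G, giving GM.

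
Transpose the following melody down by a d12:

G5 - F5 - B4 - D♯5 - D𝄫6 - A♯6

A diminished twelfth down from G5 gives C#4.
F5 down a diminished twelfth is B3.
B4: a twelfth down reaches E, and 18 semitones makes it E#3.
D#5 down a diminished twelfth is G##3.
A diminished twelfth down from Dbb6 gives Gb4.
A diminished twelfth down from A#6 gives D##5.

C#4 B3 E#3 G##3 Gb4 D##5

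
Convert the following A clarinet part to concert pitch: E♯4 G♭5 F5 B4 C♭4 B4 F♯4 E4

Written C4 on the A clarinet sounds as A3, a minor third lower; apply that shift to every note.
E#4 -> C##4
Gb5 -> Eb5
F5 -> D5
B4 -> G#4
Cb4 -> Ab3
B4 -> G#4
F#4 -> D#4
E4 -> C#4

C##4 Eb5 D5 G#4 Ab3 G#4 D#4 C#4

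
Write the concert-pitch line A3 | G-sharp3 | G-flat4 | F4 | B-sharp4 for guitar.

A4 G#4 Gb5 F5 B#5

Written C4 sounds as C3 on the guitar, so concert pitches are written a perfect octave up.
A3 gives A4
G#3 gives G#4
Gb4 gives Gb5
F4 gives F5
B#4 gives B#5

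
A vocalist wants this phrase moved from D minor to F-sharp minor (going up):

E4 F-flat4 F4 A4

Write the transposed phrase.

G#4 Ab4 A4 C#5

From D up to F-sharp is a major third; apply that to each pitch.
E4 gives G#4
Fb4 gives Ab4
F4 gives A4
A4 gives C#5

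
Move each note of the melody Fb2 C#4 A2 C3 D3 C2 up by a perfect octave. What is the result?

Fb3 C#5 A3 C4 D4 C3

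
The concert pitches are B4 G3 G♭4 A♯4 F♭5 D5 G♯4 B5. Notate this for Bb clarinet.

C#5 A3 Ab4 B#4 Gb5 E5 A#4 C#6

Written C4 sounds as Bb3 on the Bb clarinet, so concert pitches are written a major second up.
B4 to C#5
G3 to A3
Gb4 to Ab4
A#4 to B#4
Fb5 to Gb5
D5 to E5
G#4 to A#4
B5 to C#6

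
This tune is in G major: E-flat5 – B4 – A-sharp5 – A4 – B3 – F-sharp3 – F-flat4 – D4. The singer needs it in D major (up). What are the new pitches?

Bb5 F#5 E#6 E5 F#4 C#4 Cb5 A4

From G up to D is a perfect fifth; apply that to each pitch.
Eb5 gives Bb5
B4 gives F#5
A#5 gives E#6
A4 gives E5
B3 gives F#4
F#3 gives C#4
Fb4 gives Cb5
D4 gives A4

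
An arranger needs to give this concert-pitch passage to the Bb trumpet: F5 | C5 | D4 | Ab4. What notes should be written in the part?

Written C4 sounds as Bb3 on the Bb trumpet, so concert pitches are written a major second up.
F5 → G5
C5 → D5
D4 → E4
Ab4 → Bb4

G5 D5 E4 Bb4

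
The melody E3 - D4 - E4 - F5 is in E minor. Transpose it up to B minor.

B3 A4 B4 C6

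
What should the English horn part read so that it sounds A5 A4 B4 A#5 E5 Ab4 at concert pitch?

E6 E5 F#5 E#6 B5 Eb5

The English horn sounds a perfect fifth below written, so the written part must be a perfect fifth above concert — transpose each note up.
A5 gives E6
A4 gives E5
B4 gives F#5
A#5 gives E#6
E5 gives B5
Ab4 gives Eb5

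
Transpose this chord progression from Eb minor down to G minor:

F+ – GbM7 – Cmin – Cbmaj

A+ BbM7 Emin Ebmaj

Eb minor down to G minor is a minor sixth; each chord root moves by that interval while the quality stays the same.
F+: root F down a minor sixth → A, giving A+.
GbM7: root Gb down a minor sixth → Bb, giving BbM7.
Cmin: root C down a minor sixth → E, giving Emin.
Cbmaj: root Cb down a minor sixth → Eb, giving Ebmaj.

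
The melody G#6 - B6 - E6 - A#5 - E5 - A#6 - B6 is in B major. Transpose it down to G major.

From B down to G is a major third; apply that to each pitch.
G#6 to E6
B6 to G6
E6 to C6
A#5 to F#5
E5 to C5
A#6 to F#6
B6 to G6

E6 G6 C6 F#5 C5 F#6 G6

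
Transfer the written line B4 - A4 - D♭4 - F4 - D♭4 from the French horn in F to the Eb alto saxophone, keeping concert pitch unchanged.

C#5 B4 Eb4 G4 Eb4

First find concert pitch: the French horn in F sounds a perfect fifth below written, so B4 A4 D♭4 F4 D♭4 sounds E4 D4 Gb3 Bb3 Gb3.
Then write for Eb alto saxophone: it sounds a major sixth below written, so the part must be a major sixth above concert.
E4 → C#5
D4 → B4
Gb3 → Eb4
Bb3 → G4
Gb3 → Eb4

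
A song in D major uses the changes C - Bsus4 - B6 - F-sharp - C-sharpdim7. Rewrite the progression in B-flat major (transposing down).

Ab Gsus4 G6 D Adim7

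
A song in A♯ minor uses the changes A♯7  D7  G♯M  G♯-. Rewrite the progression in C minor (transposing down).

C7 Fb7 BbM Bb-

A♯ minor down to C minor is an augmented sixth; each chord root moves by that interval while the quality stays the same.
A♯7: root A♯ down an augmented sixth → C, giving C7.
D7: root D down an augmented sixth → Fb, giving Fb7.
G♯M: root G♯ down an augmented sixth → Bb, giving BbM.
G♯-: root G♯ down an augmented sixth → Bb, giving Bb-.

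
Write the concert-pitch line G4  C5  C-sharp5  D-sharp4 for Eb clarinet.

E4 A4 A#4 B#3

The Eb clarinet sounds a minor third above written, so the written part must be a minor third below concert — transpose each note down.
G4 -> E4
C5 -> A4
C#5 -> A#4
D#4 -> B#3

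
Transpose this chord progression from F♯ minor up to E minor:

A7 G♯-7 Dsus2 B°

G7 F#-7 Csus2 A°

F♯ minor up to E minor is a minor seventh; each chord root moves by that interval while the quality stays the same.
A7: root A up a minor seventh → G, giving G7.
G♯-7: root G♯ up a minor seventh → F#, giving F#-7.
Dsus2: root D up a minor seventh → C, giving Csus2.
B°: root B up a minor seventh → A, giving A°.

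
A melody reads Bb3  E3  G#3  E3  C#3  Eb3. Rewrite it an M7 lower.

Cb3 F2 A2 F2 D2 Fb2

Bb3 becomes Cb3
E3 becomes F2
G#3 becomes A2
E3 becomes F2
C#3 becomes D2
Eb3 becomes Fb2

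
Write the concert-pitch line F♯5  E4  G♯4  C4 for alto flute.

B5 A4 C#5 F4

Written C4 sounds as G3 on the alto flute, so concert pitches are written a perfect fourth up.
F#5 -> B5
E4 -> A4
G#4 -> C#5
C4 -> F4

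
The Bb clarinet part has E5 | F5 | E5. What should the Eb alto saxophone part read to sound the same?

B5 C6 B5

First find concert pitch: the Bb clarinet sounds a major second below written, so E5 F5 E5 sounds D5 Eb5 D5.
Then write for Eb alto saxophone: it sounds a major sixth below written, so the part must be a major sixth above concert.
D5 → B5
Eb5 → C6
D5 → B5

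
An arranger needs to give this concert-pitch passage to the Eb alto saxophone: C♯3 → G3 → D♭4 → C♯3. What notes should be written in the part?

A#3 E4 Bb4 A#3

Written C4 sounds as Eb3 on the Eb alto saxophone, so concert pitches are written a major sixth up.
C#3 gives A#3
G3 gives E4
Db4 gives Bb4
C#3 gives A#3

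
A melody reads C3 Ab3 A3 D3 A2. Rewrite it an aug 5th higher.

C3 → G#3
Ab3 → E4
A3 → E#4
D3 → A#3
A2 → E#3

G#3 E4 E#4 A#3 E#3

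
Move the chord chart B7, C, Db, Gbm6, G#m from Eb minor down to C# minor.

Eb minor down to C# minor is a diminished third; each chord root moves by that interval while the quality stays the same.
B7: root B down a diminished third → G##, giving G##7.
C: root C down a diminished third → A#, giving A#.
Db: root Db down a diminished third → B, giving B.
Gbm6: root Gb down a diminished third → E, giving Em6.
G#m: root G# down a diminished third → E##, giving E##m.

G##7 A# B Em6 E##m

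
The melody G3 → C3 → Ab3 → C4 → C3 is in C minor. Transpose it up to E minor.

From C up to E is a major third; apply that to each pitch.
G3 -> B3
C3 -> E3
Ab3 -> C4
C4 -> E4
C3 -> E3

B3 E3 C4 E4 E3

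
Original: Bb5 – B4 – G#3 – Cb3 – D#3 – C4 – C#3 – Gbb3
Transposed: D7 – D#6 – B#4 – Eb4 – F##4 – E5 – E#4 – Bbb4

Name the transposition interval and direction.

From Bb5 to D7 is 10 letter names — a tenth of some quality.
Bb5 to D7 is 16 semitones, which makes it a major tenth; the second version is higher, so the direction is up.
Checking another pair — Gbb3 → Bbb4 — gives the same interval.

up a major tenth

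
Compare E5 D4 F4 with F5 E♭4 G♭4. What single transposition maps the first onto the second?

up a minor second

From E5 to F5 is 2 letter names — a second of some quality.
E5 to F5 is 1 semitone, which makes it a minor second; the second version is higher, so the direction is up.
Checking another pair — F4 → Gb4 — gives the same interval.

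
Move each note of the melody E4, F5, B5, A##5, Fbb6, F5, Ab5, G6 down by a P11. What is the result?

B2 C4 F#4 E##4 Cbb5 C4 Eb4 D5

E4 gives B2
F5 gives C4
B5 gives F#4
A##5 gives E##4
Fbb6 gives Cbb5
F5 gives C4
Ab5 gives Eb4
G6 gives D5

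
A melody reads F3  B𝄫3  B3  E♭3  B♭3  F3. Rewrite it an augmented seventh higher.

E#4 A4 A##4 D#4 A#4 E#4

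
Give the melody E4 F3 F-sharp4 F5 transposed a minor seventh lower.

F#3 G2 G#3 G4

E4 gives F#3
F3 gives G2
F#4 gives G#3
F5 gives G4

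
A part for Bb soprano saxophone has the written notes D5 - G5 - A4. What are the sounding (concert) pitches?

C5 F5 G4

Written C4 on the Bb soprano saxophone sounds as Bb3, a major second lower; apply that shift to every note.
D5 -> C5
G5 -> F5
A4 -> G4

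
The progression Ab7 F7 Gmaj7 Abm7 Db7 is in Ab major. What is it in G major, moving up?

G7 E7 F#maj7 Gm7 C7

Ab major up to G major is a major seventh; each chord root moves by that interval while the quality stays the same.
Ab7: root Ab up a major seventh → G, giving G7.
F7: root F up a major seventh → E, giving E7.
Gmaj7: root G up a major seventh → F#, giving F#maj7.
Abm7: root Ab up a major seventh → G, giving Gm7.
Db7: root Db up a major seventh → C, giving C7.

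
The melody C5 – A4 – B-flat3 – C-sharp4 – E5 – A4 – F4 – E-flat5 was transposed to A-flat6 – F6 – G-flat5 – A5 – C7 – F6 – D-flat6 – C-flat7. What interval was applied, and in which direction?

up a minor thirteenth

From C5 to Ab6 is 13 letter names — a thirteenth of some quality.
C5 to Ab6 is 20 semitones, which makes it a minor thirteenth; the second version is higher, so the direction is up.
Checking another pair — Eb5 → Cb7 — gives the same interval.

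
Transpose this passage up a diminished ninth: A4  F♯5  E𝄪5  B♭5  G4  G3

Bbb5 Gb6 F#6 Cbb7 Abb5 Abb4

A4: a ninth up reaches B, and 12 semitones makes it Bbb5.
F#5: a ninth up reaches G, and 12 semitones makes it Gb6.
E##5 up a diminished ninth is F#6.
Bb5 up a diminished ninth is Cbb7.
A diminished ninth up from G4 gives Abb5.
G3 up a diminished ninth is Abb4.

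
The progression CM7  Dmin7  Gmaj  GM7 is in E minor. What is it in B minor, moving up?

GM7 Amin7 Dmaj DM7

E minor up to B minor is a perfect fifth; each chord root moves by that interval while the quality stays the same.
CM7: root C up a perfect fifth → G, giving GM7.
Dmin7: root D up a perfect fifth → A, giving Amin7.
Gmaj: root G up a perfect fifth → D, giving Dmaj.
GM7: root G up a perfect fifth → D, giving DM7.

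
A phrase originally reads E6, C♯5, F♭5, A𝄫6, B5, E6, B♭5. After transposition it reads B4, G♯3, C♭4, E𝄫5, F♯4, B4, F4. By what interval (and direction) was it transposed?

down a perfect eleventh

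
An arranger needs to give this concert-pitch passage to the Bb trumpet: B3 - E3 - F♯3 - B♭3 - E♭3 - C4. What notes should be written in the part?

C#4 F#3 G#3 C4 F3 D4

The Bb trumpet sounds a major second below written, so the written part must be a major second above concert — transpose each note up.
B3 → C#4
E3 → F#3
F#3 → G#3
Bb3 → C4
Eb3 → F3
C4 → D4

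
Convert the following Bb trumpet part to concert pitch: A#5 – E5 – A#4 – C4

G#5 D5 G#4 Bb3

The Bb trumpet sounds a major second below written, so transpose each written note down a major second.
A#5 gives G#5
E5 gives D5
A#4 gives G#4
C4 gives Bb3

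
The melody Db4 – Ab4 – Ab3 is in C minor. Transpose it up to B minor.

C5 G5 G4

C minor to B minor up is a major seventh, so every note moves up by that interval.
Db4 gives C5
Ab4 gives G5
Ab3 gives G4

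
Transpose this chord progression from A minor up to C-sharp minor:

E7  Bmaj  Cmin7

A minor up to C-sharp minor is a major third; each chord root moves by that interval while the quality stays the same.
E7: root E up a major third → G#, giving G#7.
Bmaj: root B up a major third → D#, giving D#maj.
Cmin7: root C up a major third → E, giving Emin7.

G#7 D#maj Emin7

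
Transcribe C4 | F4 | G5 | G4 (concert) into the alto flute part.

Written C4 sounds as G3 on the alto flute, so concert pitches are written a perfect fourth up.
C4 becomes F4
F4 becomes Bb4
G5 becomes C6
G4 becomes C5

F4 Bb4 C6 C5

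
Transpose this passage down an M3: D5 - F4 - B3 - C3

A major third down from D5 gives Bb4.
F4 down a major third is Db4.
B3: a third down reaches G, and 4 semitones makes it G3.
C3 down a major third is Ab2.

Bb4 Db4 G3 Ab2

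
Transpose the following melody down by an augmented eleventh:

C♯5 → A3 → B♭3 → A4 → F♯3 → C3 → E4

C#5 gives G3
A3 gives Eb2
Bb3 gives Fb2
A4 gives Eb3
F#3 gives C2
C3 gives Gb1
E4 gives Bb2

G3 Eb2 Fb2 Eb3 C2 Gb1 Bb2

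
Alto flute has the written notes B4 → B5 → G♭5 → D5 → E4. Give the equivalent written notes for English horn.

C#5 C#6 Ab5 E5 F#4

First find concert pitch: the alto flute sounds a perfect fourth below written, so B4 B5 G♭5 D5 E4 sounds F#4 F#5 Db5 A4 B3.
Then write for English horn: it sounds a perfect fifth below written, so the part must be a perfect fifth above concert.
F#4 → C#5
F#5 → C#6
Db5 → Ab5
A4 → E5
B3 → F#4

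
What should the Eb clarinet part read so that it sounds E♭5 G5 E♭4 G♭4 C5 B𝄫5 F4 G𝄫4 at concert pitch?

C5 E5 C4 Eb4 A4 Gb5 D4 Ebb4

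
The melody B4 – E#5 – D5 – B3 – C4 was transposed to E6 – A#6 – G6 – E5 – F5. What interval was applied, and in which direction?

From B4 to E6 is 11 letter names — an eleventh of some quality.
B4 to E6 is 17 semitones, which makes it a perfect eleventh; the second version is higher, so the direction is up.
Checking another pair — C4 → F5 — gives the same interval.

up a perfect eleventh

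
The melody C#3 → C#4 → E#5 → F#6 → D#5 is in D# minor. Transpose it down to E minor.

D# minor to E minor down is a major seventh, so every note moves down by that interval.
C#3 to D2
C#4 to D3
E#5 to F#4
F#6 to G5
D#5 to E4

D2 D3 F#4 G5 E4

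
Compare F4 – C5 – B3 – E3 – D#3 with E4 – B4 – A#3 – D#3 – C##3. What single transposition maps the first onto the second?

down a minor second

Take the first pair: F4 → E4. F to E spans 2 letter names, so the interval is some kind of second.
E4 to F4 is 1 semitone, which makes it a minor second; the second version is lower, so the direction is down.
Checking another pair — D#3 → C##3 — gives the same interval.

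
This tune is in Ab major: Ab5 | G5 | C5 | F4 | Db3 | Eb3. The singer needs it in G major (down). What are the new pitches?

From Ab down to G is a minor second; apply that to each pitch.
Ab5 -> G5
G5 -> F#5
C5 -> B4
F4 -> E4
Db3 -> C3
Eb3 -> D3

G5 F#5 B4 E4 C3 D3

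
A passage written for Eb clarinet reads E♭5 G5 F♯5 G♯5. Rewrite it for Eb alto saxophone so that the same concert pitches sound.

First find concert pitch: the Eb clarinet sounds a minor third above written, so E♭5 G5 F♯5 G♯5 sounds Gb5 Bb5 A5 B5.
Then write for Eb alto saxophone: it sounds a major sixth below written, so the part must be a major sixth above concert.
Gb5 → Eb6
Bb5 → G6
A5 → F#6
B5 → G#6

Eb6 G6 F#6 G#6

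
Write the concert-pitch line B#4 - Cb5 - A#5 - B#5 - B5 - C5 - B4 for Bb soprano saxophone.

C##5 Db5 B#5 C##6 C#6 D5 C#5

Written C4 sounds as Bb3 on the Bb soprano saxophone, so concert pitches are written a major second up.
B#4 gives C##5
Cb5 gives Db5
A#5 gives B#5
B#5 gives C##6
B5 gives C#6
C5 gives D5
B4 gives C#5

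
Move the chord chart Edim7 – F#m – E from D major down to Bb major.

Cdim7 Dm C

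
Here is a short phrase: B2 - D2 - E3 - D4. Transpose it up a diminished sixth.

Gb3 Bbb2 Cb4 Bbb4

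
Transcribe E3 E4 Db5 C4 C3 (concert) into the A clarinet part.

G3 G4 Fb5 Eb4 Eb3

Written C4 sounds as A3 on the A clarinet, so concert pitches are written a minor third up.
E3 gives G3
E4 gives G4
Db5 gives Fb5
C4 gives Eb4
C3 gives Eb3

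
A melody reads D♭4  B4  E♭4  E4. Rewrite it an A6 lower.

Db4 → Fbb3
B4 → Db4
Eb4 → Gbb3
E4 → Gb3

Fbb3 Db4 Gbb3 Gb3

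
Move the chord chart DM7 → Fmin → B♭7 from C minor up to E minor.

F#M7 Amin D7

C minor up to E minor is a major third; each chord root moves by that interval while the quality stays the same.
DM7: root D up a major third → F#, giving F#M7.
Fmin: root F up a major third → A, giving Amin.
B♭7: root B♭ up a major third → D, giving D7.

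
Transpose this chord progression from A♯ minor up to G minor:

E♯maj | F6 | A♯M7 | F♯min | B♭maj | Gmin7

A♯ minor up to G minor is a diminished seventh; each chord root moves by that interval while the quality stays the same.
E♯maj: root E♯ up a diminished seventh → D, giving Dmaj.
F6: root F up a diminished seventh → Ebb, giving Ebb6.
A♯M7: root A♯ up a diminished seventh → G, giving GM7.
F♯min: root F♯ up a diminished seventh → Eb, giving Ebmin.
B♭maj: root B♭ up a diminished seventh → Abb, giving Abbmaj.
Gmin7: root G up a diminished seventh → Fb, giving Fbmin7.

Dmaj Ebb6 GM7 Ebmin Abbmaj Fbmin7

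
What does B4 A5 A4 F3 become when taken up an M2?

C#5 B5 B4 G3

B4: a second up reaches C, and 2 semitones makes it C#5.
A5: a second up reaches B, and 2 semitones makes it B5.
A4 up a major second is B4.
F3 up a major second is G3.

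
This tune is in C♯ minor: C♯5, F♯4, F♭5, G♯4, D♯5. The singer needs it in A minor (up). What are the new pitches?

A5 D5 Dbb6 E5 B5

C♯ minor to A minor up is a minor sixth, so every note moves up by that interval.
C#5 gives A5
F#4 gives D5
Fb5 gives Dbb6
G#4 gives E5
D#5 gives B5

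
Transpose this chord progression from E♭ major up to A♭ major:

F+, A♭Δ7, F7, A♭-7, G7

Bb+ DbΔ7 Bb7 Db-7 C7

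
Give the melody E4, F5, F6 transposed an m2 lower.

E4 becomes D#4
F5 becomes E5
F6 becomes E6

D#4 E5 E6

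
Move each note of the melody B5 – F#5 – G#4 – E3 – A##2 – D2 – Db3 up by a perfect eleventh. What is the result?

E7 B6 C#6 A4 D##4 G3 Gb4

B5 -> E7
F#5 -> B6
G#4 -> C#6
E3 -> A4
A##2 -> D##4
D2 -> G3
Db3 -> Gb4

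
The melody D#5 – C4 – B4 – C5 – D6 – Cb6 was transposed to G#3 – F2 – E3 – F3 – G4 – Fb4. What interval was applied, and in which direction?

From D#5 to G#3 is 12 letter names — a twelfth of some quality.
G#3 to D#5 is 19 semitones, which makes it a perfect twelfth; the second version is lower, so the direction is down.
Checking another pair — Cb6 → Fb4 — gives the same interval.

down a perfect twelfth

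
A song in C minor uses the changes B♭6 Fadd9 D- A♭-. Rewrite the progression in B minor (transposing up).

A6 Eadd9 C#- G-

C minor up to B minor is a major seventh; each chord root moves by that interval while the quality stays the same.
B♭6: root B♭ up a major seventh → A, giving A6.
Fadd9: root F up a major seventh → E, giving Eadd9.
D-: root D up a major seventh → C#, giving C#-.
A♭-: root A♭ up a major seventh → G, giving G-.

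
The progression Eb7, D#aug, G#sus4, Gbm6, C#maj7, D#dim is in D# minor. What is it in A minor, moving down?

Bbb7 Aaug Dsus4 Dbbm6 Gmaj7 Adim

D# minor down to A minor is an augmented fourth; each chord root moves by that interval while the quality stays the same.
Eb7: root Eb down an augmented fourth → Bbb, giving Bbb7.
D#aug: root D# down an augmented fourth → A, giving Aaug.
G#sus4: root G# down an augmented fourth → D, giving Dsus4.
Gbm6: root Gb down an augmented fourth → Dbb, giving Dbbm6.
C#maj7: root C# down an augmented fourth → G, giving Gmaj7.
D#dim: root D# down an augmented fourth → A, giving Adim.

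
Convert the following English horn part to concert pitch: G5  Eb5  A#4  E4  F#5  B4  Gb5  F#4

C5 Ab4 D#4 A3 B4 E4 Cb5 B3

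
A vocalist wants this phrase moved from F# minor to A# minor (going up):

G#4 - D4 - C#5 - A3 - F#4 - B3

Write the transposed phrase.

F# minor to A# minor up is a major third, so every note moves up by that interval.
G#4 -> B#4
D4 -> F#4
C#5 -> E#5
A3 -> C#4
F#4 -> A#4
B3 -> D#4

B#4 F#4 E#5 C#4 A#4 D#4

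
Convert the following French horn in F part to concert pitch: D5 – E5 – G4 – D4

G4 A4 C4 G3

Written C4 on the French horn in F sounds as F3, a perfect fifth lower; apply that shift to every note.
D5 → G4
E5 → A4
G4 → C4
D4 → G3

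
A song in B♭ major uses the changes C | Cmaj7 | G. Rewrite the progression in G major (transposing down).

A Amaj7 E

B♭ major down to G major is a minor third; each chord root moves by that interval while the quality stays the same.
C: root C down a minor third → A, giving A.
Cmaj7: root C down a minor third → A, giving Amaj7.
G: root G down a minor third → E, giving E.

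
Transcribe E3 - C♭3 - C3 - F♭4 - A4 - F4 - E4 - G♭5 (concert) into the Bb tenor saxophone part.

F#4 Db4 D4 Gb5 B5 G5 F#5 Ab6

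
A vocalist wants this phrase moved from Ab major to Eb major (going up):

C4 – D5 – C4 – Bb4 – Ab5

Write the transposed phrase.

G4 A5 G4 F5 Eb6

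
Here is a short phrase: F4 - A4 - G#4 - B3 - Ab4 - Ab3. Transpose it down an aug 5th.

F4 to Bbb3
A4 to Db4
G#4 to C4
B3 to Eb3
Ab4 to Dbb4
Ab3 to Dbb3

Bbb3 Db4 C4 Eb3 Dbb4 Dbb3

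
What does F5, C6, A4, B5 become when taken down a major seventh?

F5 -> Gb4
C6 -> Db5
A4 -> Bb3
B5 -> C5

Gb4 Db5 Bb3 C5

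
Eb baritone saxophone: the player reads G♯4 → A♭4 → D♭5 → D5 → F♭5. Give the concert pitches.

Written C4 on the Eb baritone saxophone sounds as Eb2, a major thirteenth lower; apply that shift to every note.
G#4 gives B2
Ab4 gives Cb3
Db5 gives Fb3
D5 gives F3
Fb5 gives Abb3

B2 Cb3 Fb3 F3 Abb3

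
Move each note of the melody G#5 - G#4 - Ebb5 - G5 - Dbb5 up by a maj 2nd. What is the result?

A#5 A#4 Fb5 A5 Ebb5

G#5 becomes A#5
G#4 becomes A#4
Ebb5 becomes Fb5
G5 becomes A5
Dbb5 becomes Ebb5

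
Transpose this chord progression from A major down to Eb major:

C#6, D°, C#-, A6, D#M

G6 Ab° G- Eb6 AM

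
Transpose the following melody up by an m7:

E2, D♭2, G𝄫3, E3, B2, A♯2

D3 Cb3 Fbb4 D4 A3 G#3

E2 up a minor seventh is D3.
Db2: a seventh up reaches C, and 10 semitones makes it Cb3.
Gbb3 up a minor seventh is Fbb4.
E3 up a minor seventh is D4.
A minor seventh up from B2 gives A3.
A#2 up a minor seventh is G#3.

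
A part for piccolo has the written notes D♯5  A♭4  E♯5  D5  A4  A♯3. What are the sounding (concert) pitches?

D#6 Ab5 E#6 D6 A5 A#4

Written C4 on the piccolo sounds as C5, a perfect octave higher; apply that shift to every note.
D#5 → D#6
Ab4 → Ab5
E#5 → E#6
D5 → D6
A4 → A5
A#3 → A#4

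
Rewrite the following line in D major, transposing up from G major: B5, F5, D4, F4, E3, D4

F#6 C6 A4 C5 B3 A4

From G up to D is a perfect fifth; apply that to each pitch.
B5 becomes F#6
F5 becomes C6
D4 becomes A4
F4 becomes C5
E3 becomes B3
D4 becomes A4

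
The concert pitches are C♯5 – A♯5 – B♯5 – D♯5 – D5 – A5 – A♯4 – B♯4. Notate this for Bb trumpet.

D#5 B#5 C##6 E#5 E5 B5 B#4 C##5

The Bb trumpet sounds a major second below written, so the written part must be a major second above concert — transpose each note up.
C#5 becomes D#5
A#5 becomes B#5
B#5 becomes C##6
D#5 becomes E#5
D5 becomes E5
A5 becomes B5
A#4 becomes B#4
B#4 becomes C##5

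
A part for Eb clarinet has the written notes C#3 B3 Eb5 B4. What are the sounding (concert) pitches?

E3 D4 Gb5 D5

The Eb clarinet sounds a minor third above written, so transpose each written note up a minor third.
C#3 gives E3
B3 gives D4
Eb5 gives Gb5
B4 gives D5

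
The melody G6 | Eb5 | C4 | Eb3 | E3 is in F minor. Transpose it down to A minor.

From F down to A is a minor sixth; apply that to each pitch.
G6 to B5
Eb5 to G4
C4 to E3
Eb3 to G2
E3 to G#2

B5 G4 E3 G2 G#2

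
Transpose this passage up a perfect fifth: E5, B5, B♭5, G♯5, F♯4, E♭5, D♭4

B5 F#6 F6 D#6 C#5 Bb5 Ab4

E5 -> B5
B5 -> F#6
Bb5 -> F6
G#5 -> D#6
F#4 -> C#5
Eb5 -> Bb5
Db4 -> Ab4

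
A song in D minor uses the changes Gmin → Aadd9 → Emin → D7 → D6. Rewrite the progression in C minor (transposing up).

Fmin Gadd9 Dmin C7 C6

D minor up to C minor is a minor seventh; each chord root moves by that interval while the quality stays the same.
Gmin: root G up a minor seventh → F, giving Fmin.
Aadd9: root A up a minor seventh → G, giving Gadd9.
Emin: root E up a minor seventh → D, giving Dmin.
D7: root D up a minor seventh → C, giving C7.
D6: root D up a minor seventh → C, giving C6.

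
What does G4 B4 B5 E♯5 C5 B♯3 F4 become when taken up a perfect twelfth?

A perfect twelfth up from G4 gives D6.
A perfect twelfth up from B4 gives F#6.
A perfect twelfth up from B5 gives F#7.
E#5 up a perfect twelfth is B#6.
A perfect twelfth up from C5 gives G6.
A perfect twelfth up from B#3 gives F##5.
F4 up a perfect twelfth is C6.

D6 F#6 F#7 B#6 G6 F##5 C6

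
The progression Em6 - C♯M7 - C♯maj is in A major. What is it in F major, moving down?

A major down to F major is a major third; each chord root moves by that interval while the quality stays the same.
Em6: root E down a major third → C, giving Cm6.
C♯M7: root C♯ down a major third → A, giving AM7.
C♯maj: root C♯ down a major third → A, giving Amaj.

Cm6 AM7 Amaj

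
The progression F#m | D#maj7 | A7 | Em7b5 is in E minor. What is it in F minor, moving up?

Gm Emaj7 Bb7 Fm7b5

E minor up to F minor is a minor second; each chord root moves by that interval while the quality stays the same.
F#m: root F# up a minor second → G, giving Gm.
D#maj7: root D# up a minor second → E, giving Emaj7.
A7: root A up a minor second → Bb, giving Bb7.
Em7b5: root E up a minor second → F, giving Fm7b5.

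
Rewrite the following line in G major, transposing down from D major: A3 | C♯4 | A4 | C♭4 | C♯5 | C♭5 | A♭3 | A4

D major to G major down is a perfect fifth, so every note moves down by that interval.
A3 → D3
C#4 → F#3
A4 → D4
Cb4 → Fb3
C#5 → F#4
Cb5 → Fb4
Ab3 → Db3
A4 → D4

D3 F#3 D4 Fb3 F#4 Fb4 Db3 D4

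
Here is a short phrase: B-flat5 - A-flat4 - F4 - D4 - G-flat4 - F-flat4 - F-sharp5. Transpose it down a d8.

Bb5 down a diminished octave is B4.
Ab4: an octave down reaches A, and 11 semitones makes it A3.
F4: an octave down reaches F, and 11 semitones makes it F#3.
A diminished octave down from D4 gives D#3.
Gb4: an octave down reaches G, and 11 semitones makes it G3.
A diminished octave down from Fb4 gives F3.
F#5 down a diminished octave is F##4.

B4 A3 F#3 D#3 G3 F3 F##4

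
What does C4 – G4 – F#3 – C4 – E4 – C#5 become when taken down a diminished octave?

C#3 G#3 F##2 C#3 E#3 C##4

C4 → C#3
G4 → G#3
F#3 → F##2
C4 → C#3
E4 → E#3
C#5 → C##4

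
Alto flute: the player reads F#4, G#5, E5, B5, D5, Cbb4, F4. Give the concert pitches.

C#4 D#5 B4 F#5 A4 Gbb3 C4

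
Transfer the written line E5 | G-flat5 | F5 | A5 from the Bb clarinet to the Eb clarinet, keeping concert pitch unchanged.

B4 Db5 C5 E5

First find concert pitch: the Bb clarinet sounds a major second below written, so E5 G-flat5 F5 A5 sounds D5 Fb5 Eb5 G5.
Then write for Eb clarinet: it sounds a minor third above written, so the part must be a minor third below concert.
D5 → B4
Fb5 → Db5
Eb5 → C5
G5 → E5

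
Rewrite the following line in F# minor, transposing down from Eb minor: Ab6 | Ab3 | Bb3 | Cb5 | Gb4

B5 B2 C#3 D4 A3

Eb minor to F# minor down is a diminished seventh, so every note moves down by that interval.
Ab6 becomes B5
Ab3 becomes B2
Bb3 becomes C#3
Cb5 becomes D4
Gb4 becomes A3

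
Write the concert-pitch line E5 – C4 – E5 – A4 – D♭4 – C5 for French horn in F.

The French horn in F sounds a perfect fifth below written, so the written part must be a perfect fifth above concert — transpose each note up.
E5 gives B5
C4 gives G4
E5 gives B5
A4 gives E5
Db4 gives Ab4
C5 gives G5

B5 G4 B5 E5 Ab4 G5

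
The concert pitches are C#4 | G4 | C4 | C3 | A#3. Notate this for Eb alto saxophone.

The Eb alto saxophone sounds a major sixth below written, so the written part must be a major sixth above concert — transpose each note up.
C#4 becomes A#4
G4 becomes E5
C4 becomes A4
C3 becomes A3
A#3 becomes F##4

A#4 E5 A4 A3 F##4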